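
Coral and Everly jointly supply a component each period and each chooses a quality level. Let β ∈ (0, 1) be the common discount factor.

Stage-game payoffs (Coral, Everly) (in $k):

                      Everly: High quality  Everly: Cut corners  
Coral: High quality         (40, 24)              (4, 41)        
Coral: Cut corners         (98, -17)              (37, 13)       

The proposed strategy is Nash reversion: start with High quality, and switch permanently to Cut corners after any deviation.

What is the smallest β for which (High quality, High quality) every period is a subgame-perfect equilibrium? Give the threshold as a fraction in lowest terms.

Coral: cooperation gives 40 each period; deviation gives 98 once then 37 forever.
  40/(1−β) ≥ 98 + 37β/(1−β) ⇒ β ≥ 58/61.
Everly: cooperation gives 24 each period; deviation gives 41 once then 13 forever.
  β ≥ 17/28.
Both must hold, so the binding constraint is Coral's: β ≥ 58/61.

58/61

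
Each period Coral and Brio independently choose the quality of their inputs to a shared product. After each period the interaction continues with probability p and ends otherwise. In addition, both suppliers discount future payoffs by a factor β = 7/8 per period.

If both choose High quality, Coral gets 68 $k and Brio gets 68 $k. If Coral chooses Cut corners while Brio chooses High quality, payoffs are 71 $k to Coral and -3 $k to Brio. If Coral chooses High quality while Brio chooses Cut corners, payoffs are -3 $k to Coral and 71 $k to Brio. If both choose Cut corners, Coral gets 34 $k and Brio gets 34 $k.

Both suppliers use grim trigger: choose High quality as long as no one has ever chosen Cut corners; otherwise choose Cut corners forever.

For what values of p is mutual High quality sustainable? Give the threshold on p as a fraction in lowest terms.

Expected continuation weight on next period's payoff is β·p = 7/8·p, which plays the role of the discount factor.
Cooperation requires 7/8·p ≥ (71−68)/(71−34) = 3/37, hence p ≥ 24/259.

24/259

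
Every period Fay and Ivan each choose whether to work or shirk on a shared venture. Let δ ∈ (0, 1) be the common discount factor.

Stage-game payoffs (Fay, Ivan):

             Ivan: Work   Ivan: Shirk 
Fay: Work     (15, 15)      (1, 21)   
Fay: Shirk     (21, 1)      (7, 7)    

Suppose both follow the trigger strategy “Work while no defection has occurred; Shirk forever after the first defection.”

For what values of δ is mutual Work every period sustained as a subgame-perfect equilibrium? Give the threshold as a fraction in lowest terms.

One-period gain from deviating is 21 − 15 = 6. The loss is 15 − 7 = 8 in every subsequent period, with present value 8·δ/(1−δ).
Deviation is unprofitable when 8·δ/(1−δ) ≥ 6, i.e. δ/(1−δ) ≥ 3/4.
Equivalently δ ≥ 6/(6+8) = 3/7.

3/7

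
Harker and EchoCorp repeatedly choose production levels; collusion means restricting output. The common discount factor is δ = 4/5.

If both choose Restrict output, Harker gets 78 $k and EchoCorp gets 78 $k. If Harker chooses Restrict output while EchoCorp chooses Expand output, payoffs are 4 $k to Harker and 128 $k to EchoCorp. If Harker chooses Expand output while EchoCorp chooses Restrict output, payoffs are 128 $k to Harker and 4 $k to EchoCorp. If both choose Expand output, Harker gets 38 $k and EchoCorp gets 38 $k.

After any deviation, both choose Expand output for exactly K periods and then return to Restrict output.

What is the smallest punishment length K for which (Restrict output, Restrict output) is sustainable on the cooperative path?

No profitable deviation requires (78−38)(δ+…+δ^K) ≥ 128−78, i.e. δ+…+δ^K ≥ 5/4 ≈ 1.2500.
With δ = 4/5, the partial sums are K=1: 0.8000, K=2: 1.4400.
K = 2 is the first length at which the sum reaches 1.2500.

2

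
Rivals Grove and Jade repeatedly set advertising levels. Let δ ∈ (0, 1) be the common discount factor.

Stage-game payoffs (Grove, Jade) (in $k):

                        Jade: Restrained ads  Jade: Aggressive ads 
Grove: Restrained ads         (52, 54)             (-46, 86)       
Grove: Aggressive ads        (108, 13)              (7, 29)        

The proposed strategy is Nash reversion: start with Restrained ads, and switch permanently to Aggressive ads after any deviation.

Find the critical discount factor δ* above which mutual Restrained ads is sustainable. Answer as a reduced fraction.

32/57

For Grove: deviation gain 108−52 = 56, per-period punishment loss 52−7 = 45. IC gives δ ≥ 56/101.
For Jade: gain 32, loss 25 per period, so δ ≥ 32/57.
The tighter constraint is Jade's, so cooperation needs δ ≥ 32/57.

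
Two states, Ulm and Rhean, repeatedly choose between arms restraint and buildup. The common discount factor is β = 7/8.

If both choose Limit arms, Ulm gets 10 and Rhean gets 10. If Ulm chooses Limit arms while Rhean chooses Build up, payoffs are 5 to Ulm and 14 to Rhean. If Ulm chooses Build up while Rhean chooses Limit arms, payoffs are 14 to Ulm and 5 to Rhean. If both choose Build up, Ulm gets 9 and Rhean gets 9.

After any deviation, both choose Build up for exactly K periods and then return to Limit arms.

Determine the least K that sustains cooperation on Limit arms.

7

IC: β(1−β^K)/(1−β) ≥ (14−10)/(10−9) = 4.
With β = 7/8: need 1 − β^K ≥ 4·(1−7/8)/(7/8), i.e. β^K ≤ 0.4286.
Since (7/8)^6 = 0.4488 and (7/8)^7 = 0.3927, the smallest such K is 7.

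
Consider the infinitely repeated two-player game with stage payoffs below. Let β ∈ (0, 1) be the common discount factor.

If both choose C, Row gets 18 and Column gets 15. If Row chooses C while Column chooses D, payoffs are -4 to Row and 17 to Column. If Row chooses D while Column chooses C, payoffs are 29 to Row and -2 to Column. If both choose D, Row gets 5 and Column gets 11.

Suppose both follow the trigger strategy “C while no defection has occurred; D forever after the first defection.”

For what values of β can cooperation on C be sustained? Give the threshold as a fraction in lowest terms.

For Row: deviation gain 29−18 = 11, per-period punishment loss 18−5 = 13. IC gives β ≥ 11/24.
For Column: gain 2, loss 4 per period, so β ≥ 2/6 = 1/3.
The tighter constraint is Row's, so cooperation needs β ≥ 11/24.

11/24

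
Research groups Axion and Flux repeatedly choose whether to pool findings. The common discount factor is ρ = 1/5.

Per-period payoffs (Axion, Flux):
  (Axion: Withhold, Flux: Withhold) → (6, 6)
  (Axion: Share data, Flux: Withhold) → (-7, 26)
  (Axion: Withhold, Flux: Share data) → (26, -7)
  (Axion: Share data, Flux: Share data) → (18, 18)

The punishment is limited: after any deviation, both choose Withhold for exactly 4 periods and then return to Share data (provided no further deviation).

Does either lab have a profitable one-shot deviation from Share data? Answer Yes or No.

IC: ρ+…+ρ^4 ≥ (26−18)/(18−6) = 2/3.
At ρ = 1/5: partial sum = 0.2496 < 0.6667. Cooperation not sustainable.

Yes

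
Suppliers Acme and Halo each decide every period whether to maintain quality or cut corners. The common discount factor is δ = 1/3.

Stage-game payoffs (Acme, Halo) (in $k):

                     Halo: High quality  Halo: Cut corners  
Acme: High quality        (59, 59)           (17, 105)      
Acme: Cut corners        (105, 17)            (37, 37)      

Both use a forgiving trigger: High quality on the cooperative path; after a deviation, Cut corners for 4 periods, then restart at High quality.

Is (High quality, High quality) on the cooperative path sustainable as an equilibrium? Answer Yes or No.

Comparing payoff streams over the 5 periods until play realigns: cooperate → 59(1+δ+…+δ^4); deviate → 105 + 37(δ+…+δ^4).
Cooperation is sustained iff (59−37)(δ+…+δ^4) ≥ 105−59.
δ+…+δ^4 = 1/3·(1−(1/3)^4)/(1−1/3) = 0.4938, and (105−59)/(59−37) = 2.0909.
0.4938 < 2.0909, so cooperation is not sustainable.

No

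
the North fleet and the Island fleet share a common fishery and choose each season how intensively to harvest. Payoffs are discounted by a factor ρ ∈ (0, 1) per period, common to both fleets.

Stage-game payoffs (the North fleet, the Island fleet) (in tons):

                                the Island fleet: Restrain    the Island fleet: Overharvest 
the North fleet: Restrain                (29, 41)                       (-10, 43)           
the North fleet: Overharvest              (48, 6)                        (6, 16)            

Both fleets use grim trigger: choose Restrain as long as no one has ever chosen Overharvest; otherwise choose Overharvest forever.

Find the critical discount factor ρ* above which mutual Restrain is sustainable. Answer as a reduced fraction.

19/42

For the North fleet: deviation gain 48−29 = 19, per-period punishment loss 29−6 = 23. IC gives ρ ≥ 19/42.
For the Island fleet: gain 2, loss 25 per period, so ρ ≥ 2/27.
The tighter constraint is the North fleet's, so cooperation needs ρ ≥ 19/42.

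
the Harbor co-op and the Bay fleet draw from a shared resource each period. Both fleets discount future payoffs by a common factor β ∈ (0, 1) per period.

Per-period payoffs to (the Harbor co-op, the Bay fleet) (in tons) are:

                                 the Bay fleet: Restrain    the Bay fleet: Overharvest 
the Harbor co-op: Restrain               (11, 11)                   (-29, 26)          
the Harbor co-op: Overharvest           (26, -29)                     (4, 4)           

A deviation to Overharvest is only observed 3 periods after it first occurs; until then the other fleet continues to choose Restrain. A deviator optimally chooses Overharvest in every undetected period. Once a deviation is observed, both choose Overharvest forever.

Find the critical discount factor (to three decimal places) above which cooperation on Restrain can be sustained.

A deviator earns 26 for 3 periods, then 4 forever; cooperating earns 11 forever. Multiplying the IC by (1−β):
11 ≥ 26(1−β^3) + 4β^3, so 22·β^3 ≥ 15 and β^3 ≥ 15/22.
β ≥ (15/22)^(1/3) ≈ 0.880.

0.880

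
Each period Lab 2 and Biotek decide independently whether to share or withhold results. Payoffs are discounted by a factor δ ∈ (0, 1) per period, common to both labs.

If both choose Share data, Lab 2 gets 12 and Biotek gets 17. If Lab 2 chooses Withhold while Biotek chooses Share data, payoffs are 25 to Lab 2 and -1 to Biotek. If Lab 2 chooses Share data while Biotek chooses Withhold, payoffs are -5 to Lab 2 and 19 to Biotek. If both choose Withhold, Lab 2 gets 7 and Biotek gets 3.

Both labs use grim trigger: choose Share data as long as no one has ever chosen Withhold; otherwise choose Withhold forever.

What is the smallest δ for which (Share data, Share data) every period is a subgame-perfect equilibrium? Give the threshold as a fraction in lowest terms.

13/18

Lab 2: cooperation gives 12 each period; deviation gives 25 once then 7 forever.
  12/(1−δ) ≥ 25 + 7δ/(1−δ) ⇒ δ ≥ 13/18.
Biotek: cooperation gives 17 each period; deviation gives 19 once then 3 forever.
  δ ≥ 2/16 = 1/8.
Both must hold, so the binding constraint is Lab 2's: δ ≥ 13/18.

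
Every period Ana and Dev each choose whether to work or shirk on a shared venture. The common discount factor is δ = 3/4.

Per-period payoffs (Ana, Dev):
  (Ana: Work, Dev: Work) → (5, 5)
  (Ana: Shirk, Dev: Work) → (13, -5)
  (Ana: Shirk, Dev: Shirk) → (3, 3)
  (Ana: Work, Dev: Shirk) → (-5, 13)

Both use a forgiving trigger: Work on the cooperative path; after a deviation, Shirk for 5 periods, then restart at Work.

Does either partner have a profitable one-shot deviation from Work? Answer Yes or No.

A one-shot deviation gives 13 now, then 3 for 5 periods, then back to 5.
Gain from deviating: (13−5) today; loss: (5−3) in each of the next 5 periods.
No-deviation condition: (5−3)(δ+…+δ^5) ≥ 13−5, i.e. δ+…+δ^5 ≥ 4.
At δ = 3/4: δ+…+δ^5 = 2.2881 < 4.0000.
So cooperation is not sustainable.

Yes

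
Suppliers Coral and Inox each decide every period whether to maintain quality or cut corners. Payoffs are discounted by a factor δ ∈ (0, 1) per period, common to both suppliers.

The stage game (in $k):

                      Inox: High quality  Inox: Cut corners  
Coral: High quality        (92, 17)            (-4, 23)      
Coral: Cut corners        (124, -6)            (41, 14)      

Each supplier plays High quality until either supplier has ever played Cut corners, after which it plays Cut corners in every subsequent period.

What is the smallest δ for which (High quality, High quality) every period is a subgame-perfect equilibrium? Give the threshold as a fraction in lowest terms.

2/3

Coral: cooperation gives 92 each period; deviation gives 124 once then 41 forever.
  92/(1−δ) ≥ 124 + 41δ/(1−δ) ⇒ δ ≥ 32/83.
Inox: cooperation gives 17 each period; deviation gives 23 once then 14 forever.
  δ ≥ 6/9 = 2/3.
Both must hold, so the binding constraint is Inox's: δ ≥ 2/3.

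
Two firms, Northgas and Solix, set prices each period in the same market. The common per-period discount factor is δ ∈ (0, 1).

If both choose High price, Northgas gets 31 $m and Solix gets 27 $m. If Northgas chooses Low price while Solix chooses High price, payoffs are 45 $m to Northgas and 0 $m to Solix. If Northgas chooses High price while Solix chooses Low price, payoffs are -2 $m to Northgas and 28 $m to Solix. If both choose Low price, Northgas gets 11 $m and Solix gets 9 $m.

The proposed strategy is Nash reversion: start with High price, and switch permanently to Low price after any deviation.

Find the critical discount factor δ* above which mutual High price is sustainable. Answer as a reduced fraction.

Northgas's threshold: (45−31)/(45−11) = 7/17.
Solix's threshold: (28−27)/(28−9) = 1/19.
7/17 > 1/19, so Northgas binds and δ* = 7/17.

7/17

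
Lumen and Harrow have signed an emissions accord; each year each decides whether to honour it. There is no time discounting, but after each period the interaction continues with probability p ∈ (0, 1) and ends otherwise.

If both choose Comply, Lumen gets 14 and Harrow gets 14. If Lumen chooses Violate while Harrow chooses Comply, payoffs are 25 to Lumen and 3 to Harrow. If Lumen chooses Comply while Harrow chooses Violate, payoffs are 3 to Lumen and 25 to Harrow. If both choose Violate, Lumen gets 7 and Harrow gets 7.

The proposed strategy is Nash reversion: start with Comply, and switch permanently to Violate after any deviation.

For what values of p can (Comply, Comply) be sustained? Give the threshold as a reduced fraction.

With no time discounting, the continuation probability p plays the role of the discount factor.
Grim-trigger IC: 14/(1−p) ≥ 25 + 7p/(1−p) ⇒ p ≥ (25−14)/(25−7) = 11/18.

11/18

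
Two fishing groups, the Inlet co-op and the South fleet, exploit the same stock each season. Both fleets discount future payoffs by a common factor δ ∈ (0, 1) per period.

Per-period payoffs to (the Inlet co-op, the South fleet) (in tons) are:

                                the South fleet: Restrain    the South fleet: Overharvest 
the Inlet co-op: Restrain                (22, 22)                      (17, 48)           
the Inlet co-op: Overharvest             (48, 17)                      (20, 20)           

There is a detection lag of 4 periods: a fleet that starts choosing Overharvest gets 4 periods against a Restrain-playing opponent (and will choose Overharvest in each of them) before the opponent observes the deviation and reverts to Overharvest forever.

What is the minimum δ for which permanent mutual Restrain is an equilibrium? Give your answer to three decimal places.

0.982

A deviator earns 48 for 4 periods, then 20 forever; cooperating earns 22 forever. Multiplying the IC by (1−δ):
22 ≥ 48(1−δ^4) + 20δ^4, so 28·δ^4 ≥ 26 and δ^4 ≥ 13/14.
δ ≥ (13/14)^(1/4) ≈ 0.982.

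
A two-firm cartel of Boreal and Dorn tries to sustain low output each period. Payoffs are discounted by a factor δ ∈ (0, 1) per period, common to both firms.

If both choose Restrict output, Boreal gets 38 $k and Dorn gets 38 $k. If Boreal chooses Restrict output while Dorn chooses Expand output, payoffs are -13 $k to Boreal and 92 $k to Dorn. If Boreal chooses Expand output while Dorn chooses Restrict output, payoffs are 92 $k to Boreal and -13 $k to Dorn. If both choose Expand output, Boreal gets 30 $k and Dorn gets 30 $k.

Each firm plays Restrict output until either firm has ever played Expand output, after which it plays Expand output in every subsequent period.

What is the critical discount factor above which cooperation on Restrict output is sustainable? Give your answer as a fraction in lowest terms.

27/31

Cooperation forever yields 38 each period: 38/(1−δ).
Deviating yields 92 once, then 30 forever: 92 + 30δ/(1−δ).
No profitable deviation requires 38/(1−δ) ≥ 92 + 30δ/(1−δ).
Multiplying by (1−δ): 38 ≥ 92(1−δ) + 30δ = 92 − 62δ.
So 62δ ≥ 54, i.e. δ ≥ 54/62 = 27/31.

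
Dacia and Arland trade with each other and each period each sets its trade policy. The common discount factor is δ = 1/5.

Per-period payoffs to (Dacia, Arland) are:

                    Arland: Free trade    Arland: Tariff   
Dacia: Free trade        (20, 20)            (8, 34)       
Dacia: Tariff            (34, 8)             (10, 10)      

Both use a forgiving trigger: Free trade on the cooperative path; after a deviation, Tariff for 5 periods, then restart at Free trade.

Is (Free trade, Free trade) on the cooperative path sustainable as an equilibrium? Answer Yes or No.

No

IC: δ+…+δ^5 ≥ (34−20)/(20−10) = 7/5.
At δ = 1/5: partial sum = 0.2499 < 1.4000. Cooperation not sustainable.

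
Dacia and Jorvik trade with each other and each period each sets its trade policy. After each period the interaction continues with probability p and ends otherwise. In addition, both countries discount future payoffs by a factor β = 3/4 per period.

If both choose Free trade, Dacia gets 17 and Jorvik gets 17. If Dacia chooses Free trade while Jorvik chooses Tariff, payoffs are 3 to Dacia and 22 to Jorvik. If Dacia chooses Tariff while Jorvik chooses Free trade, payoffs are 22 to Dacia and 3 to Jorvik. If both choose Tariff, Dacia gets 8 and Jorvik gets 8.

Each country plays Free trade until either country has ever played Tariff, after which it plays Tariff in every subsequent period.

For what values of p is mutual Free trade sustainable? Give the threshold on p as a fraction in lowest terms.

With continuation probability p and discount β, the effective per-period discount factor is βp.
Grim-trigger IC: βp ≥ (22−17)/(22−8) = 5/14.
So p ≥ (5/14)/(3/4) = 10/21.

10/21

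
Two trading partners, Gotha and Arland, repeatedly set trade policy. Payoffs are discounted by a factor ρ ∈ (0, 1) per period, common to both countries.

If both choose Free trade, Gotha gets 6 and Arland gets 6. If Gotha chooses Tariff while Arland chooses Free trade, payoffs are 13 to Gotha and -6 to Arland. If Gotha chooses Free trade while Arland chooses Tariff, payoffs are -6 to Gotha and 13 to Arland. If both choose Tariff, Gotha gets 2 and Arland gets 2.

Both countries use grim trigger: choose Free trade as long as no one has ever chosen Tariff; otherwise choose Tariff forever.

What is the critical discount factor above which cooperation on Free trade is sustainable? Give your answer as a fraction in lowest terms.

7/11

Cooperation forever yields 6 each period: 6/(1−ρ).
Deviating yields 13 once, then 2 forever: 13 + 2ρ/(1−ρ).
No profitable deviation requires 6/(1−ρ) ≥ 13 + 2ρ/(1−ρ).
Multiplying by (1−ρ): 6 ≥ 13(1−ρ) + 2ρ = 13 − 11ρ.
So 11ρ ≥ 7, i.e. ρ ≥ 7/11.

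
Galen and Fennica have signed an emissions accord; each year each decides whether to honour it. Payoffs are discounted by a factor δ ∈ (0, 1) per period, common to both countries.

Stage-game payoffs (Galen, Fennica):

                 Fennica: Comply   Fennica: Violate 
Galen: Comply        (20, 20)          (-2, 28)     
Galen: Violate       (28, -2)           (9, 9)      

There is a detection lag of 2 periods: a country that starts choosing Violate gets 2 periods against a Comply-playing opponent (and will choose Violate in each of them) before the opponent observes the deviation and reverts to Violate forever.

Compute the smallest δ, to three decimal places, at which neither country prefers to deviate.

Deviating for the 2 undetected periods gains 28−20 = 8 per period over cooperation, then loses 20−9 = 11 per period forever once punishment starts.
Gain: 8(1 + δ + … + δ^1); loss: 11·δ^2/(1−δ).
No profitable deviation ⇔ 8(1−δ^2) ≤ 11·δ^2, i.e. δ^2 ≥ 8/(8+11) = 8/19.
Hence δ ≥ (8/19)^(1/2) ≈ 0.649.

0.649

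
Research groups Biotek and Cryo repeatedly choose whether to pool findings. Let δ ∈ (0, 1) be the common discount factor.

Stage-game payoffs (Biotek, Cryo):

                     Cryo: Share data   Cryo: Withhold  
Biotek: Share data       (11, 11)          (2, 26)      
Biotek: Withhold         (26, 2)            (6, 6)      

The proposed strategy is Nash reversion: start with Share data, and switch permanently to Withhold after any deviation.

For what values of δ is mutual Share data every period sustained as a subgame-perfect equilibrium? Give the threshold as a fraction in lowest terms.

3/4

One-period gain from deviating is 26 − 11 = 15. The loss is 11 − 6 = 5 in every subsequent period, with present value 5·δ/(1−δ).
Deviation is unprofitable when 5·δ/(1−δ) ≥ 15, i.e. δ/(1−δ) ≥ 3.
Equivalently δ ≥ 15/(15+5) = 3/4.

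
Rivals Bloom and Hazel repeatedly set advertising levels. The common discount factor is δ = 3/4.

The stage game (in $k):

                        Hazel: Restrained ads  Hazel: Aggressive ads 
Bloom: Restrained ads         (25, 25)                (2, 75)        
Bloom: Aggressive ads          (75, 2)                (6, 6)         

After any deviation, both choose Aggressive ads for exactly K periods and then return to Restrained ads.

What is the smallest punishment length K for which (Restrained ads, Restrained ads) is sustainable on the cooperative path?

Need Σ_{k=1}^{K} δ^k ≥ (75−25)/(25−6) = 2.6316 at δ = 3/4.
At K = 7 the sum is 2.5995 < 2.6316; at K = 8 it is 2.6997 ≥ 2.6316.
So the minimum punishment length is K = 8.

8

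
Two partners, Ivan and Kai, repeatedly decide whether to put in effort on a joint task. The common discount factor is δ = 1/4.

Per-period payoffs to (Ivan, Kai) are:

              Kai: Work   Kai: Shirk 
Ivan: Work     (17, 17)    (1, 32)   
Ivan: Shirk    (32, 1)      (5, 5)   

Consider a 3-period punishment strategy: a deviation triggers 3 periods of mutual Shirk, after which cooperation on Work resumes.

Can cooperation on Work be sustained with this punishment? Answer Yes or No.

A one-shot deviation gives 32 now, then 5 for 3 periods, then back to 17.
Gain from deviating: (32−17) today; loss: (17−5) in each of the next 3 periods.
No-deviation condition: (17−5)(δ+…+δ^3) ≥ 32−17, i.e. δ+…+δ^3 ≥ 5/4.
At δ = 1/4: δ+…+δ^3 = 0.3281 < 1.2500.
So cooperation is not sustainable.

No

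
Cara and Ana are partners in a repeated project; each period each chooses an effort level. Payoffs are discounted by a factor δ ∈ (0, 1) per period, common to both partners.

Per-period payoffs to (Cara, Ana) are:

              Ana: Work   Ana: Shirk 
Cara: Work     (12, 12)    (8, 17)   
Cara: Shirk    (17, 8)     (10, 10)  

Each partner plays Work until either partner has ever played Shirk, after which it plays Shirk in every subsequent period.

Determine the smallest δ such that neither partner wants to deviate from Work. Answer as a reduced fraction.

5/7

Under grim trigger the critical discount factor is (T−C)/(T−P) with T = 17, C = 12, P = 10.
δ* = (17−12)/(17−10) = 5/7.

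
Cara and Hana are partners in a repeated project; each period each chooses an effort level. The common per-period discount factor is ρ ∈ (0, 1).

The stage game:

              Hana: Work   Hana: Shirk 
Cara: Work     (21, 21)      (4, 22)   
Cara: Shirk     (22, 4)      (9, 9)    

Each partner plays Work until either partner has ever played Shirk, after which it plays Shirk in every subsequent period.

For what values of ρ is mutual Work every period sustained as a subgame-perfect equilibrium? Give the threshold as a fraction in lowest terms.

1/13

Under grim trigger the critical discount factor is (T−C)/(T−P) with T = 22, C = 21, P = 9.
ρ* = (22−21)/(22−9) = 1/13.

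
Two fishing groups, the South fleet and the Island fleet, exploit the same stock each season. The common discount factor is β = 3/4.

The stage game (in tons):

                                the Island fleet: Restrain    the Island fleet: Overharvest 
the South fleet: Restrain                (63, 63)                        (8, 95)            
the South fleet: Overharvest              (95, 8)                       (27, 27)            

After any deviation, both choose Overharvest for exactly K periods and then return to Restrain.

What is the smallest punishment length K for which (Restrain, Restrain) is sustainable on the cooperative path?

2

IC: β(1−β^K)/(1−β) ≥ (95−63)/(63−27) = 8/9.
With β = 3/4: need 1 − β^K ≥ 8/9·(1−3/4)/(3/4), i.e. β^K ≤ 0.7037.
Since (3/4)^1 = 0.7500 and (3/4)^2 = 0.5625, the smallest such K is 2.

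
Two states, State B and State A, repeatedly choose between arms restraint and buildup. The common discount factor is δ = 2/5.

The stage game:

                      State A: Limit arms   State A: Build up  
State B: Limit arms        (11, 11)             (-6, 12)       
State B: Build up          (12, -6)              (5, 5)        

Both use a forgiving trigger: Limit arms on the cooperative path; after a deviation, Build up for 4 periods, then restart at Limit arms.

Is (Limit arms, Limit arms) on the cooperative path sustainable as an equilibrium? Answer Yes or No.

Yes

A one-shot deviation gives 12 now, then 5 for 4 periods, then back to 11.
Gain from deviating: (12−11) today; loss: (11−5) in each of the next 4 periods.
No-deviation condition: (11−5)(δ+…+δ^4) ≥ 12−11, i.e. δ+…+δ^4 ≥ 1/6.
At δ = 2/5: δ+…+δ^4 = 0.6496 ≥ 0.1667.
So cooperation is sustainable.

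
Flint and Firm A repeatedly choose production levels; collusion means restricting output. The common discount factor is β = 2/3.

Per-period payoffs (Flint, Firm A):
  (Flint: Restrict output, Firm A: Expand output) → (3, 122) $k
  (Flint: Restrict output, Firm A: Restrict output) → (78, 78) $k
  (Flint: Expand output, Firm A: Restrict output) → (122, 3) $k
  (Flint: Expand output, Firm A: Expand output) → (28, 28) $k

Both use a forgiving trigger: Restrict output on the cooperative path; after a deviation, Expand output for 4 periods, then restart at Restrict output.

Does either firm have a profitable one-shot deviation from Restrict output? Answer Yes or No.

No

Comparing payoff streams over the 5 periods until play realigns: cooperate → 78(1+β+…+β^4); deviate → 122 + 28(β+…+β^4).
Cooperation is sustained iff (78−28)(β+…+β^4) ≥ 122−78.
β+…+β^4 = 2/3·(1−(2/3)^4)/(1−2/3) = 1.6049, and (122−78)/(78−28) = 0.8800.
1.6049 ≥ 0.8800, so cooperation is sustainable.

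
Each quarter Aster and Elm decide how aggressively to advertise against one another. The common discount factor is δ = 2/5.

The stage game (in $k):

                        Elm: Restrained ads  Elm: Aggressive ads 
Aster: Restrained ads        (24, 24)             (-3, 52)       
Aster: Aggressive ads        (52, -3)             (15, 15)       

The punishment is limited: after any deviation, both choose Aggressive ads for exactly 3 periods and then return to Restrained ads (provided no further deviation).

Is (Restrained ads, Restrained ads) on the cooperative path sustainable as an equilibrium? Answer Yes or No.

A one-shot deviation gives 52 now, then 15 for 3 periods, then back to 24.
Gain from deviating: (52−24) today; loss: (24−15) in each of the next 3 periods.
No-deviation condition: (24−15)(δ+…+δ^3) ≥ 52−24, i.e. δ+…+δ^3 ≥ 28/9.
At δ = 2/5: δ+…+δ^3 = 0.6240 < 3.1111.
So cooperation is not sustainable.

No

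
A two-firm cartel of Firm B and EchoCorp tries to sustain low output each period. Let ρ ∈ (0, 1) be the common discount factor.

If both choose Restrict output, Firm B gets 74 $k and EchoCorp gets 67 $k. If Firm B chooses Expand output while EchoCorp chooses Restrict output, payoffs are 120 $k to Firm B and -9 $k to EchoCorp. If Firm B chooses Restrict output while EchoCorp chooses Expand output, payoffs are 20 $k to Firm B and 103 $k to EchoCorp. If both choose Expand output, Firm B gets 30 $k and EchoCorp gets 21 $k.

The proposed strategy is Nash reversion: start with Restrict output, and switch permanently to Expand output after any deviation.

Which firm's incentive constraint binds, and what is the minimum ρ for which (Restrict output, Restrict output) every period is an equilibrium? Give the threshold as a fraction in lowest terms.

Firm B; ρ ≥ 23/45

For Firm B: deviation gain 120−74 = 46, per-period punishment loss 74−30 = 44. IC gives ρ ≥ 46/90 = 23/45.
For EchoCorp: gain 36, loss 46 per period, so ρ ≥ 36/82 = 18/41.
The tighter constraint is Firm B's, so cooperation needs ρ ≥ 23/45.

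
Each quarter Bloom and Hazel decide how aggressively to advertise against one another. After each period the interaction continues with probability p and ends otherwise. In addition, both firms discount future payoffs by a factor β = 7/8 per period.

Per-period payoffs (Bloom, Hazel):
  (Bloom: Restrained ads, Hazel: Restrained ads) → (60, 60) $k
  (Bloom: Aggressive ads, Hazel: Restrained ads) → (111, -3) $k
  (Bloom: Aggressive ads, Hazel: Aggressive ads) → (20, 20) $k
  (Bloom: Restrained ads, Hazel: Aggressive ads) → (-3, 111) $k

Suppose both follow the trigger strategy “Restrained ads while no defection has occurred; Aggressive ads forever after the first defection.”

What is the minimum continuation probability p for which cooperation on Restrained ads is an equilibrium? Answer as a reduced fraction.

408/637

With continuation probability p and discount β, the effective per-period discount factor is βp.
Grim-trigger IC: βp ≥ (111−60)/(111−20) = 51/91.
So p ≥ (51/91)/(7/8) = 408/637.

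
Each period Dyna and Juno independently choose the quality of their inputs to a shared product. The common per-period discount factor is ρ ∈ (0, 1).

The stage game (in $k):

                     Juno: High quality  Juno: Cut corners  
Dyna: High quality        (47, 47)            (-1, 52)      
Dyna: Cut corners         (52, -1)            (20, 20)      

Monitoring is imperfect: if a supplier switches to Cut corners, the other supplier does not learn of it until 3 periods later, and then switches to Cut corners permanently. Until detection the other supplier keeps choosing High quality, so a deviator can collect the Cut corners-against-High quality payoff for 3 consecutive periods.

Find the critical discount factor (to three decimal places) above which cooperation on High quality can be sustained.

0.539

The best deviation is to choose Cut corners for all 3 undetected periods, earning 52 each, then 20 forever once detected.
Deviation value: 52(1−ρ^3)/(1−ρ) + 20ρ^3/(1−ρ); cooperation value: 47/(1−ρ).
IC: 47 ≥ 52(1−ρ^3) + 20ρ^3 = 52 − 32ρ^3.
So ρ^3 ≥ 5/32, giving ρ ≥ (5/32)^(1/3) ≈ 0.539.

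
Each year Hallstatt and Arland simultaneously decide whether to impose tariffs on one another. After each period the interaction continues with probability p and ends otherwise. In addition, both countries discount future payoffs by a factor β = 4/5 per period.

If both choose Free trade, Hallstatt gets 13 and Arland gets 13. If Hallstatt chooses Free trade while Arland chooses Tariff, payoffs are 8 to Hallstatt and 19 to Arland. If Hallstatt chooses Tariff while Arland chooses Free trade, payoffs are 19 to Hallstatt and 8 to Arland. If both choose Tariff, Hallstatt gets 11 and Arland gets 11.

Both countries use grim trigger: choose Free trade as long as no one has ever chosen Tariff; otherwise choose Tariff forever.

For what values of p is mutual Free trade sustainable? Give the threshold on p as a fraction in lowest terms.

15/16

With continuation probability p and discount β, the effective per-period discount factor is βp.
Grim-trigger IC: βp ≥ (19−13)/(19−11) = 3/4.
So p ≥ (3/4)/(4/5) = 15/16.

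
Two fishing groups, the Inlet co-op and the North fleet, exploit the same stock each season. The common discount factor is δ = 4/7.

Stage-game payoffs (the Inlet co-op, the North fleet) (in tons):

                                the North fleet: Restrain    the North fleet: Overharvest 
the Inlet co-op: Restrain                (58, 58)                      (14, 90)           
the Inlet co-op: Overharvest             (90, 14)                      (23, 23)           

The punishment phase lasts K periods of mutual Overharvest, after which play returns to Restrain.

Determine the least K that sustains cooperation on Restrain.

IC: δ(1−δ^K)/(1−δ) ≥ (90−58)/(58−23) = 32/35.
With δ = 4/7: need 1 − δ^K ≥ 32/35·(1−4/7)/(4/7), i.e. δ^K ≤ 0.3143.
Since (4/7)^2 = 0.3265 and (4/7)^3 = 0.1866, the smallest such K is 3.

3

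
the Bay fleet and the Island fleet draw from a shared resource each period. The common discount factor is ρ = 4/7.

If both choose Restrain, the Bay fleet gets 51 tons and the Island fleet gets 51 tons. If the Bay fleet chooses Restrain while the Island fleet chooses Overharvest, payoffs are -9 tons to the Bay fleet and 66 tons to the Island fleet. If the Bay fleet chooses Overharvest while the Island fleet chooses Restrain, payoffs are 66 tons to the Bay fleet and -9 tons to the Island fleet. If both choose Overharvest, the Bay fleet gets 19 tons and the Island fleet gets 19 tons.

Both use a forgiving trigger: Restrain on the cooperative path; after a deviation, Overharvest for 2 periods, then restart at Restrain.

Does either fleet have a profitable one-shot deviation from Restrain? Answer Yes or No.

No

A one-shot deviation gives 66 now, then 19 for 2 periods, then back to 51.
Gain from deviating: (66−51) today; loss: (51−19) in each of the next 2 periods.
No-deviation condition: (51−19)(ρ+…+ρ^2) ≥ 66−51, i.e. ρ+…+ρ^2 ≥ 15/32.
At ρ = 4/7: ρ+…+ρ^2 = 0.8980 ≥ 0.4688.
So cooperation is sustainable.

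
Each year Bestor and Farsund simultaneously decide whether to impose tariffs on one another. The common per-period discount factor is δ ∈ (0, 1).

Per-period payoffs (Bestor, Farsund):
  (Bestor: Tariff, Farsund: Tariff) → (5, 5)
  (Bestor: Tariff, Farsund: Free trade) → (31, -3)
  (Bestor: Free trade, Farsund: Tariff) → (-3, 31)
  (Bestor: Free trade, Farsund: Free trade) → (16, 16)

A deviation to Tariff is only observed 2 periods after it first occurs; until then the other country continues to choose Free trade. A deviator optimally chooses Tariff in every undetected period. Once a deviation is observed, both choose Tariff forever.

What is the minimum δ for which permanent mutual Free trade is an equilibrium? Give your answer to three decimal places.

Deviating for the 2 undetected periods gains 31−16 = 15 per period over cooperation, then loses 16−5 = 11 per period forever once punishment starts.
Gain: 15(1 + δ + … + δ^1); loss: 11·δ^2/(1−δ).
No profitable deviation ⇔ 15(1−δ^2) ≤ 11·δ^2, i.e. δ^2 ≥ 15/(15+11) = 15/26.
Hence δ ≥ (15/26)^(1/2) ≈ 0.760.

0.760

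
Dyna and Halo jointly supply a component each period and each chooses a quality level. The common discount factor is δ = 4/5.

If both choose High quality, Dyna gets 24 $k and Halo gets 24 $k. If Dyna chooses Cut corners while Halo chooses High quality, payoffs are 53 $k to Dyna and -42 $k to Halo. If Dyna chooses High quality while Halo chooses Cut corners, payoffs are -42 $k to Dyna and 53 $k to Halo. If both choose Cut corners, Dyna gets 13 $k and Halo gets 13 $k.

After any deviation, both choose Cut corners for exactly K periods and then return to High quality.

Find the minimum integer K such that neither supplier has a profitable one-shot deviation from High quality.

No profitable deviation requires (24−13)(δ+…+δ^K) ≥ 53−24, i.e. δ+…+δ^K ≥ 29/11 ≈ 2.6364.
With δ = 4/5, the partial sums are K=1: 0.8000, K=2: 1.4400, K=3: 1.9520, K=4: 2.3616, K=5: 2.6893.
K = 5 is the first length at which the sum reaches 2.6364.

5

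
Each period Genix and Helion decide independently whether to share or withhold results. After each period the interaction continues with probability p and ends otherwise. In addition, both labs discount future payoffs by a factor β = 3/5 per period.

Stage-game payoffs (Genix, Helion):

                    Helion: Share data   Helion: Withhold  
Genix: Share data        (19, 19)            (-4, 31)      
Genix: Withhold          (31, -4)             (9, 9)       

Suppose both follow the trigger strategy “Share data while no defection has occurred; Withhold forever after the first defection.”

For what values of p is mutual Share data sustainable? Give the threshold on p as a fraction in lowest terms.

10/11

With continuation probability p and discount β, the effective per-period discount factor is βp.
Grim-trigger IC: βp ≥ (31−19)/(31−9) = 6/11.
So p ≥ (6/11)/(3/5) = 10/11.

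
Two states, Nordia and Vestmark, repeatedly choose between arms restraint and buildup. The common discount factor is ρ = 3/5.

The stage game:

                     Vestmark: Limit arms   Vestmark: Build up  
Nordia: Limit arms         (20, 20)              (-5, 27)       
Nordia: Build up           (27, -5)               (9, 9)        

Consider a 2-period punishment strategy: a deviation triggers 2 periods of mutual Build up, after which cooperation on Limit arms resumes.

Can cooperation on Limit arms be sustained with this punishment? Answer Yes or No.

Yes

IC: ρ+…+ρ^2 ≥ (27−20)/(20−9) = 7/11.
At ρ = 3/5: partial sum = 0.9600 ≥ 0.6364. Cooperation sustainable.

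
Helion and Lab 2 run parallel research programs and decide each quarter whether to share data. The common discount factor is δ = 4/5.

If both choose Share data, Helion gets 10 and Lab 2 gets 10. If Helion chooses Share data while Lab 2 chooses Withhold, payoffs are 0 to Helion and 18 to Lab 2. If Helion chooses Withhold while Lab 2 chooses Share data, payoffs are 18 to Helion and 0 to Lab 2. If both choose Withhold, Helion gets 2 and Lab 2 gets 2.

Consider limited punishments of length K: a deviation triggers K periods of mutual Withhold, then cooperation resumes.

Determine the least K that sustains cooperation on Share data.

No profitable deviation requires (10−2)(δ+…+δ^K) ≥ 18−10, i.e. δ+…+δ^K ≥ 1 ≈ 1.0000.
With δ = 4/5, the partial sums are K=1: 0.8000, K=2: 1.4400.
K = 2 is the first length at which the sum reaches 1.0000.

2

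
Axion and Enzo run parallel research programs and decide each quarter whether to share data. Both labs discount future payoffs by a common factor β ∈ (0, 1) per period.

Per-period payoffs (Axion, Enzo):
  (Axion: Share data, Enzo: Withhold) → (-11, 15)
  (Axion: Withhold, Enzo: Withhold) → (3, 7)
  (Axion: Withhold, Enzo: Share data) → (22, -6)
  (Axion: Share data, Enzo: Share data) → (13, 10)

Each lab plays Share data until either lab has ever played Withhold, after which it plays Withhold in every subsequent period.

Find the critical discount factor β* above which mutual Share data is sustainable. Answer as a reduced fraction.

For Axion: deviation gain 22−13 = 9, per-period punishment loss 13−3 = 10. IC gives β ≥ 9/19.
For Enzo: gain 5, loss 3 per period, so β ≥ 5/8.
The tighter constraint is Enzo's, so cooperation needs β ≥ 5/8.

5/8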